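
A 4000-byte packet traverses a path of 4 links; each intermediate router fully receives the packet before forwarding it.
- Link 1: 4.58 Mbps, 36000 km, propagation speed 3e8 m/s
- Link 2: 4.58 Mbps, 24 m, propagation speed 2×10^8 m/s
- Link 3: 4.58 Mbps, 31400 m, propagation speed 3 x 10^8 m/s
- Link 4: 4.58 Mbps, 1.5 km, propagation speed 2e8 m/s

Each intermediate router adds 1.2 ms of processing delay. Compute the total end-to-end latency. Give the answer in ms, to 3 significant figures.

L = 4000 × 8 = 32000 bits.
Transmission delay per hop = L/R = 32000/4580000 = 6.9869 ms; 4 hops → 27.9476 ms.
Propagation delays (d/s per hop): 120, 0.00012, 0.104667, 0.0075 ms; sum = 120.112 ms.
Processing at 3 router(s): 3 × 1.2 ms = 3.6 ms.
End-to-end = 152 ms.

152 ms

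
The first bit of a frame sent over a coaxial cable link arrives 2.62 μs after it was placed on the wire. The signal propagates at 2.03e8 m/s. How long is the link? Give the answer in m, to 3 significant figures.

532 m

d = s × t_prop = 2.03e+08 × 2.62e-06 = 532 m.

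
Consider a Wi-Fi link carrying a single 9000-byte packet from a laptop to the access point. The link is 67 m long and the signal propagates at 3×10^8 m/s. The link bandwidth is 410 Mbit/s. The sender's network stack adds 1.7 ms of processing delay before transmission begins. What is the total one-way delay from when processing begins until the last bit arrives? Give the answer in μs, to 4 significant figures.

L = 9000 × 8 = 72000 bits.
Transmission delay = L/R = 72000 / 410000000 = 175.61 μs.
Propagation delay = d/s = 67 m / 300000000 m/s = 0.223333 μs.
Plus processing delay 1.7 ms = 1700 μs.
Total = 1876 μs.

1876 μs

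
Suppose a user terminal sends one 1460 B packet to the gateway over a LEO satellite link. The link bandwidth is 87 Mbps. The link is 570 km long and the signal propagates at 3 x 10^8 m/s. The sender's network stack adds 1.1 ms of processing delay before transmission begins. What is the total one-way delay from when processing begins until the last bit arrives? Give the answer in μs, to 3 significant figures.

3130 μs

L = 1460 × 8 = 11680 bits.
Transmission delay = L/R = 11680 / 87000000 = 134.253 μs.
Propagation delay = d/s = 570000 m / 300000000 m/s = 1900 μs.
Plus processing delay 1.1 ms = 1100 μs.
Total = 3130 μs.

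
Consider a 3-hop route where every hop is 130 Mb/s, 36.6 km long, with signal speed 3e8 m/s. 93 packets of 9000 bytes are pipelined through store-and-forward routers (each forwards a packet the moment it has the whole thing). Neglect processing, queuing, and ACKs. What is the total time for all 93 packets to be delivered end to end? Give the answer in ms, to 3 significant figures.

53.0 ms

Per-hop transmission t_tx = L/R = 72000/130000000 = 0.553846 ms.
Per-hop propagation t_prop = 36600/300000000 = 0.122 ms.
Pipeline fill: first packet needs 3·t_tx to clear all hops; remaining 92 packets each add one t_tx.
Total = (3+93-1)·t_tx + 3·t_prop = 95·0.553846 + 3·0.122 = 53.0 ms.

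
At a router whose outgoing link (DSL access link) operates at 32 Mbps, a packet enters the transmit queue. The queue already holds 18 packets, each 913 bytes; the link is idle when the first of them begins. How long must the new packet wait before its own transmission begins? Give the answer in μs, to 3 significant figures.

4110 μs

Each queued packet: L/R = 7304/32000000 = 228.25 μs.
18 queued → 4108.5 μs.
Queuing delay = 4110 μs.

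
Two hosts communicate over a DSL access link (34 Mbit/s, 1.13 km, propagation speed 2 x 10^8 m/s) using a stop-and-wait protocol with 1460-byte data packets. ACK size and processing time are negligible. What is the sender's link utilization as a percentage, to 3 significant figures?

96.8 %

t_tx = L/R = 11680/34000000 = 0.000343529 s.
t_prop = 1130/200000000 = 5.65e-06 s; RTT = 1.13e-05 s.
Cycle = t_tx + RTT = 0.000354829 s.
Utilization = t_tx / cycle = 0.000343529/0.000354829 = 96.8 %.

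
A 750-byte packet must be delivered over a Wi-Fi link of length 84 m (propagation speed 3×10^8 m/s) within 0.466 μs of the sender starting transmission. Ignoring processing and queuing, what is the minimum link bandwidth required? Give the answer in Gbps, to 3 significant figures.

32.3 Gbps

L = 6000 bits.
Propagation delay = 84 / 300000000 = 0.28 μs.
Transmission budget = 0.466 − 0.28 = 0.186 μs.
R ≥ L / t_tx = 6000 bits / 1.86e-07 s = 32.3 Gbps.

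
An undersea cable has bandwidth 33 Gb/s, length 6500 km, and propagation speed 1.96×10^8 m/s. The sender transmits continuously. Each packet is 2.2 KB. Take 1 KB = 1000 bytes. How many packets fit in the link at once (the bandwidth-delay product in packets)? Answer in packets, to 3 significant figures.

62200 packets

Propagation delay = 6500000 / 196000000 = 0.0331633 s.
BDP = R × t_prop = 33000000000 × 0.0331633 = 1094390000 bits.
In packets of 17600 bits: 62200 packets.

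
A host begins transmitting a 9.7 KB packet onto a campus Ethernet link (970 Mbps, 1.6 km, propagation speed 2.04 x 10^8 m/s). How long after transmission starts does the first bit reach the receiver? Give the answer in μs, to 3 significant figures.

First bit experiences only propagation delay: d/s = 1600/204000000 = 7.84 μs.

7.84 μs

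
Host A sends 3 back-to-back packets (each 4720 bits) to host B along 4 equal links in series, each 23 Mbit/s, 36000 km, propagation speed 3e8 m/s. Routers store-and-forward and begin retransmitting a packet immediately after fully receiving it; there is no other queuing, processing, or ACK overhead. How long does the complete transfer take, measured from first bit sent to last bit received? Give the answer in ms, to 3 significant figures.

481 ms

Per-hop transmission t_tx = L/R = 4720/23000000 = 0.205217 ms.
Per-hop propagation t_prop = 36000000/300000000 = 120 ms.
Pipeline fill: first packet needs 4·t_tx to clear all hops; remaining 2 packets each add one t_tx.
Total = (4+3-1)·t_tx + 4·t_prop = 6·0.205217 + 4·120 = 481 ms.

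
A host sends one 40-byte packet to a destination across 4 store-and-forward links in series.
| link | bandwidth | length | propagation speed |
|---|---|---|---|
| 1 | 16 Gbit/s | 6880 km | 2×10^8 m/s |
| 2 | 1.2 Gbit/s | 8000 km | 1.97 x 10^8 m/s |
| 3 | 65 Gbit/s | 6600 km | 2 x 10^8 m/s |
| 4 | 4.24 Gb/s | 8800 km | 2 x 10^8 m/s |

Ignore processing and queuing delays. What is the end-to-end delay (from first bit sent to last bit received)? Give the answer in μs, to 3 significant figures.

L = 40 × 8 = 320 bits.
Transmission delays (L/R per hop): 0.02, 0.266667, 0.00492308, 0.0754717 μs; sum = 0.367061 μs.
Propagation delays (d/s per hop): 34400, 40609.1, 33000, 44000 μs; sum = 152009 μs.
End-to-end = 152000 μs.

152000 μs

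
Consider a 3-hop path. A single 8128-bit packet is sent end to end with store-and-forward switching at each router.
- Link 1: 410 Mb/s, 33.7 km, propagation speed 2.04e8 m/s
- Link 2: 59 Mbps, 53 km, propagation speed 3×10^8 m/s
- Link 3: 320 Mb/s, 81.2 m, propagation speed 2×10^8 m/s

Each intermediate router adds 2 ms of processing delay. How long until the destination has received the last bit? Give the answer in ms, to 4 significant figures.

Transmission delays (L/R per hop): 0.0198244, 0.137763, 0.0254 ms; sum = 0.182987 ms.
Propagation delays (d/s per hop): 0.165196, 0.176667, 0.000406 ms; sum = 0.342269 ms.
Processing at 2 router(s): 2 × 2 ms = 4 ms.
End-to-end = 4.525 ms.

4.525 ms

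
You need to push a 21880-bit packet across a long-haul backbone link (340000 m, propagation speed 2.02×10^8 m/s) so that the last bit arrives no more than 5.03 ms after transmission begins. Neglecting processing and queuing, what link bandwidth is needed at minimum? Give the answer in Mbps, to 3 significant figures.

6.54 Mbps

Propagation delay = 340000 / 202000000 = 1.68317 ms.
Transmission budget = 5.03 − 1.68317 = 3.34683 ms.
R ≥ L / t_tx = 21880 bits / 0.00334683 s = 6.54 Mbps.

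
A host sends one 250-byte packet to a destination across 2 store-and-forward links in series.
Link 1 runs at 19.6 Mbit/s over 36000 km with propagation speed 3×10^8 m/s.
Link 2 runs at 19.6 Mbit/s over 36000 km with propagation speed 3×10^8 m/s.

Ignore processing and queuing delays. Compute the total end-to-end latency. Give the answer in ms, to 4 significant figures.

L = 250 × 8 = 2000 bits.
Transmission delay per hop = L/R = 2000/19600000 = 0.102041 ms; 2 hops → 0.204082 ms.
Propagation delays (d/s per hop): 120, 120 ms; sum = 240 ms.
End-to-end = 240.2 ms.

240.2 ms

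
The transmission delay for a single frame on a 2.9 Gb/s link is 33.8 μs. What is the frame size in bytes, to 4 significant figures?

L = R × t_tx = 2900000000 b/s × 3.38e-05 s = 98020 bits.
In bytes: 98020 / 8 = 12250 bytes.

12250 bytes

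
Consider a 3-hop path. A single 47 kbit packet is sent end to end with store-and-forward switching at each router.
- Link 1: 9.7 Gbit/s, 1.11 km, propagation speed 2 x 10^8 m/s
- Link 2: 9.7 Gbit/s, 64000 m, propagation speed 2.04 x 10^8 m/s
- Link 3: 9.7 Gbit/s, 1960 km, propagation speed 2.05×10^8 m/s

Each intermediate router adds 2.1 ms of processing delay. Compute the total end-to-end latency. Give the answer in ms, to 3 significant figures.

L = 47000 bits.
Transmission delay per hop = L/R = 47000/9700000000 = 0.00484536 ms; 3 hops → 0.0145361 ms.
Propagation delays (d/s per hop): 0.00555, 0.313725, 9.56098 ms; sum = 9.88025 ms.
Processing at 2 router(s): 2 × 2.1 ms = 4.2 ms.
End-to-end = 14.1 ms.

14.1 ms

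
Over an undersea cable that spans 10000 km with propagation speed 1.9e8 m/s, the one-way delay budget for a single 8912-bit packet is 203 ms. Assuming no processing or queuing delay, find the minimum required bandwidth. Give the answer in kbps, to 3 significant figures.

Propagation delay = 10000000 / 190000000 = 52.6316 ms.
Transmission budget = 203 − 52.6316 = 150.368 ms.
R ≥ L / t_tx = 8912 bits / 0.150368 s = 59.3 kbps.

59.3 kbps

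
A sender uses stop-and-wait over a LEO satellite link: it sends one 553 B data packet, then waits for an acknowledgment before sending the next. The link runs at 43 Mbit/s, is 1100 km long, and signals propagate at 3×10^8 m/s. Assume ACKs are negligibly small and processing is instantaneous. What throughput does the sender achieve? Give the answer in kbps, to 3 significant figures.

t_tx = L/R = 4424/43000000 = 0.000102884 s.
t_prop = 1100000/300000000 = 0.00366667 s; RTT = 0.00733333 s.
Cycle = t_tx + RTT = 0.00743622 s.
Throughput = L / cycle = 4424 / 0.00743622 = 595 kbps.

595 kbps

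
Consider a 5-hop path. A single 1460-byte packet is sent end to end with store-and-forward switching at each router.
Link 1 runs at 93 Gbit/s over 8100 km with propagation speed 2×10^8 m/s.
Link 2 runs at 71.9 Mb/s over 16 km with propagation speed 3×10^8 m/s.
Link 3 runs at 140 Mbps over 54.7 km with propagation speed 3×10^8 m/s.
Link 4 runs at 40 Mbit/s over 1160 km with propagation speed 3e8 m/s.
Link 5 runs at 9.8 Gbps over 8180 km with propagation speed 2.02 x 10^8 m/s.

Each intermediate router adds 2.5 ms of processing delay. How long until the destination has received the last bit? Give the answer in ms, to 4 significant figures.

95.64 ms

L = 1460 × 8 = 11680 bits.
Transmission delays (L/R per hop): 0.000125591, 0.162448, 0.0834286, 0.292, 0.00119184 ms; sum = 0.539194 ms.
Propagation delays (d/s per hop): 40.5, 0.0533333, 0.182333, 3.86667, 40.495 ms; sum = 85.0974 ms.
Processing at 4 router(s): 4 × 2.5 ms = 10 ms.
End-to-end = 95.64 ms.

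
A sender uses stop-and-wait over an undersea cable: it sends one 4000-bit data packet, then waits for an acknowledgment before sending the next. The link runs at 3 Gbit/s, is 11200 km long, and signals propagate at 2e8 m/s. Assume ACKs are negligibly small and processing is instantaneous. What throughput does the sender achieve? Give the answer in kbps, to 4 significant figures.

t_tx = L/R = 4000/3000000000 = 1.33333e-06 s.
t_prop = 11200000/200000000 = 0.056 s; RTT = 0.112 s.
Cycle = t_tx + RTT = 0.112001 s.
Throughput = L / cycle = 4000 / 0.112001 = 35.71 kbps.

35.71 kbps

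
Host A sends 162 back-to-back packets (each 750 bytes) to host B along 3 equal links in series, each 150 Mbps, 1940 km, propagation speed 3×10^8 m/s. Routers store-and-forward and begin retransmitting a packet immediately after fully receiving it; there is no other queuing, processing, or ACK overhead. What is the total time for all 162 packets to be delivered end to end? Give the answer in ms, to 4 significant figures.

Per-hop transmission t_tx = L/R = 6000/150000000 = 0.04 ms.
Per-hop propagation t_prop = 1940000/300000000 = 6.46667 ms.
Pipeline fill: first packet needs 3·t_tx to clear all hops; remaining 161 packets each add one t_tx.
Total = (3+162-1)·t_tx + 3·t_prop = 164·0.04 + 3·6.46667 = 25.96 ms.

25.96 ms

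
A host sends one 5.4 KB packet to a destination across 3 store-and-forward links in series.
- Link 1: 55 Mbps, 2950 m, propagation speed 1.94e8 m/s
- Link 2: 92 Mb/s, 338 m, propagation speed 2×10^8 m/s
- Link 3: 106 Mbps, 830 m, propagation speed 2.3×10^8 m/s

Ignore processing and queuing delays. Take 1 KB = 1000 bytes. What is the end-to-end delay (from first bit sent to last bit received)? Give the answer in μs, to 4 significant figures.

L = 43200 bits.
Transmission delays (L/R per hop): 785.455, 469.565, 407.547 μs; sum = 1662.57 μs.
Propagation delays (d/s per hop): 15.2062, 1.69, 3.6087 μs; sum = 20.5049 μs.
End-to-end = 1683 μs.

1683 μs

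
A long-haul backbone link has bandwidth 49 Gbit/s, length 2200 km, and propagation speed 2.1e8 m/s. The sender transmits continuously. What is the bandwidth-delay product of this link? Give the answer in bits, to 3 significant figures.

513000000 bits

Propagation delay = 2200000 / 210000000 = 0.0104762 s.
BDP = R × t_prop = 49000000000 × 0.0104762 = 513333000 bits.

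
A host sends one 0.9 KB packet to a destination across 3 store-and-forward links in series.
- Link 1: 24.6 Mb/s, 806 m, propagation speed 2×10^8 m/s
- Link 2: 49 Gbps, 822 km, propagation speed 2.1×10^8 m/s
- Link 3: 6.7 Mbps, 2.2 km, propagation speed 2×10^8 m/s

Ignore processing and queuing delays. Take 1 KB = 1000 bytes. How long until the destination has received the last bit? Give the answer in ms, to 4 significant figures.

L = 7200 bits.
Transmission delays (L/R per hop): 0.292683, 0.000146939, 1.07463 ms; sum = 1.36746 ms.
Propagation delays (d/s per hop): 0.00403, 3.91429, 0.011 ms; sum = 3.92932 ms.
End-to-end = 5.297 ms.

5.297 ms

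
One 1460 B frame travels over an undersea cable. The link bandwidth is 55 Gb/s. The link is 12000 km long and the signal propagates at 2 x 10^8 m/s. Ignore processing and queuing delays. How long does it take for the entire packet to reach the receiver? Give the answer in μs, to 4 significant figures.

L = 1460 × 8 = 11680 bits.
Transmission delay = L/R = 11680 / 55000000000 = 0.212364 μs.
Propagation delay = d/s = 12000000 m / 200000000 m/s = 60000 μs.
Total = 60000 μs.

60000 μs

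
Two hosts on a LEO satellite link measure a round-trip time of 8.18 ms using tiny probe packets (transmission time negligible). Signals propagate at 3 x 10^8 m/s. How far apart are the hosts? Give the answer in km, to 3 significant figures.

One-way propagation = RTT/2 = 4.09 ms.
d = s × t = 300000000 × 0.00409 = 1230 km.

1230 km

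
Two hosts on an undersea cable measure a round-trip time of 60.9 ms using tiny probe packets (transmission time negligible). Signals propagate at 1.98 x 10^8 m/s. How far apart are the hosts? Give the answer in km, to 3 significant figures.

One-way propagation = RTT/2 = 30.45 ms.
d = s × t = 198000000 × 0.03045 = 6030 km.

6030 km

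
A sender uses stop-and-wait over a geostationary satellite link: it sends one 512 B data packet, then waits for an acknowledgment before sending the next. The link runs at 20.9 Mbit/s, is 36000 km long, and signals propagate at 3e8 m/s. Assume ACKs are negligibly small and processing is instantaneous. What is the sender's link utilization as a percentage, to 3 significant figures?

0.0816 %

t_tx = L/R = 4096/20900000 = 0.000195981 s.
t_prop = 36000000/300000000 = 0.12 s; RTT = 0.24 s.
Cycle = t_tx + RTT = 0.240196 s.
Utilization = t_tx / cycle = 0.000195981/0.240196 = 0.0816 %.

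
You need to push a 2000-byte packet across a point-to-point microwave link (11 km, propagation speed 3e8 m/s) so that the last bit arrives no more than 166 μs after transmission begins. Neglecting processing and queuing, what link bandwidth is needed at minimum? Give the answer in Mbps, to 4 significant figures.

123.7 Mbps

L = 16000 bits.
Propagation delay = 11000 / 300000000 = 36.6667 μs.
Transmission budget = 166 − 36.6667 = 129.333 μs.
R ≥ L / t_tx = 16000 bits / 0.000129333 s = 123.7 Mbps.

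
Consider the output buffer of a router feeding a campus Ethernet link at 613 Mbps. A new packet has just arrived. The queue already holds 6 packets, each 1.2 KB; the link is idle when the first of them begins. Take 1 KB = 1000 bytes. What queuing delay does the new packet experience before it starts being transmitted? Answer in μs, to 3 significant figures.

94.0 μs

Each queued packet: L/R = 9600/613000000 = 15.6607 μs.
6 queued → 93.9641 μs.
Queuing delay = 94.0 μs.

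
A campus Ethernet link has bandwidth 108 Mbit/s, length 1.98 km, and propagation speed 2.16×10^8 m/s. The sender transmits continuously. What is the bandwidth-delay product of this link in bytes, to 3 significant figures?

124 bytes

Propagation delay = 1980 / 216000000 = 9.16667e-06 s.
BDP = R × t_prop = 108000000 × 9.16667e-06 = 990 bits.
In bytes: 990/8 = 124 bytes.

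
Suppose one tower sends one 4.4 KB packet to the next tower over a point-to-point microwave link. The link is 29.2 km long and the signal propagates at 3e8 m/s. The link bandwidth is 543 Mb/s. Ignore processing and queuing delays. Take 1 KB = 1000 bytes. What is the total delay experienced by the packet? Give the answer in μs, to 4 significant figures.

L = 35200 bits.
Transmission delay = L/R = 35200 / 543000000 = 64.825 μs.
Propagation delay = d/s = 29200 m / 300000000 m/s = 97.3333 μs.
Total = 162.2 μs.

162.2 μs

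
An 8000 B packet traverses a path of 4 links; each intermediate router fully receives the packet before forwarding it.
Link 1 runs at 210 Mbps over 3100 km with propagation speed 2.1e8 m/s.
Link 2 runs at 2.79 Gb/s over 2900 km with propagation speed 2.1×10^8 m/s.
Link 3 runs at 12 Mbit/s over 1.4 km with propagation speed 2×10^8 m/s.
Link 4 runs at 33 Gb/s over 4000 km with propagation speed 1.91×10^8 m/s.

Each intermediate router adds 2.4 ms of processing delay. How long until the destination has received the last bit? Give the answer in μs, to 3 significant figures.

L = 8000 × 8 = 64000 bits.
Transmission delays (L/R per hop): 304.762, 22.9391, 5333.33, 1.93939 μs; sum = 5662.97 μs.
Propagation delays (d/s per hop): 14761.9, 13809.5, 7, 20942.4 μs; sum = 49520.8 μs.
Processing at 3 router(s): 3 × 2.4 ms = 7200 μs.
End-to-end = 62400 μs.

62400 μs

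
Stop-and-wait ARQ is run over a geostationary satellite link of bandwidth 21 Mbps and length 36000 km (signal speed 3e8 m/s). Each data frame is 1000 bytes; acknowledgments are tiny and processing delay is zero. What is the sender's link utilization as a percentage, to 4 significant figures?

0.1585 %

t_tx = L/R = 8000/21000000 = 0.000380952 s.
t_prop = 36000000/300000000 = 0.12 s; RTT = 0.24 s.
Cycle = t_tx + RTT = 0.240381 s.
Utilization = t_tx / cycle = 0.000380952/0.240381 = 0.1585 %.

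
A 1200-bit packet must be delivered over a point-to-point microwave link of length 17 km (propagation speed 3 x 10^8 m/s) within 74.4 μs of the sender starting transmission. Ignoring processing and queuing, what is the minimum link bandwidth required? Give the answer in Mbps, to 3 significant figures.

Propagation delay = 17000 / 300000000 = 56.6667 μs.
Transmission budget = 74.4 − 56.6667 = 17.7333 μs.
R ≥ L / t_tx = 1200 bits / 1.77333e-05 s = 67.7 Mbps.

67.7 Mbps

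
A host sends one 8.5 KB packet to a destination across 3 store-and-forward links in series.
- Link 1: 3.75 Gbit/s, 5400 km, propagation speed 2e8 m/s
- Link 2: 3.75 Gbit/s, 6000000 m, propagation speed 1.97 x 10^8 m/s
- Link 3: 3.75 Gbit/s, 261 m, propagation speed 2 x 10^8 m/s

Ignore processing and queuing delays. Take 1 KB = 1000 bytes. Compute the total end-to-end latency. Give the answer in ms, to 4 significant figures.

L = 68000 bits.
Transmission delay per hop = L/R = 68000/3750000000 = 0.0181333 ms; 3 hops → 0.0544 ms.
Propagation delays (d/s per hop): 27, 30.4569, 0.001305 ms; sum = 57.4582 ms.
End-to-end = 57.51 ms.

57.51 ms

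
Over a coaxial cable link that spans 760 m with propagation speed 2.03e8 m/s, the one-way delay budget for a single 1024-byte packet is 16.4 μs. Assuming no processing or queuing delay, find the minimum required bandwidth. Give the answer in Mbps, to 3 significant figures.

647 Mbps

L = 8192 bits.
Propagation delay = 760 / 2.03e+08 = 3.74384 μs.
Transmission budget = 16.4 − 3.74384 = 12.6562 μs.
R ≥ L / t_tx = 8192 bits / 1.26562e-05 s = 647 Mbps.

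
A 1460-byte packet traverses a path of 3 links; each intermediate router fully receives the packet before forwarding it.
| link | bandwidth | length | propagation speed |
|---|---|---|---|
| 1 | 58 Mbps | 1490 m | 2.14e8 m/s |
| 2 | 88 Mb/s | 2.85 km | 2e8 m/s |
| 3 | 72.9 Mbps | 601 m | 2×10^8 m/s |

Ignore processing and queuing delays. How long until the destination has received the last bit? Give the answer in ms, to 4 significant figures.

0.5185 ms

L = 1460 × 8 = 11680 bits.
Transmission delays (L/R per hop): 0.201379, 0.132727, 0.160219 ms; sum = 0.494326 ms.
Propagation delays (d/s per hop): 0.00696262, 0.01425, 0.003005 ms; sum = 0.0242176 ms.
End-to-end = 0.5185 ms.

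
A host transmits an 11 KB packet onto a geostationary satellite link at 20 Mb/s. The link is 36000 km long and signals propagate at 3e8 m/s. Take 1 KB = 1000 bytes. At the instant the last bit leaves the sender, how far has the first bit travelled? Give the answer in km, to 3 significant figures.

t_tx = L/R = 88000/20000000 = 0.0044 s.
Distance = s × t_tx = 300000000 × 0.0044 = 1320 km.

1320 km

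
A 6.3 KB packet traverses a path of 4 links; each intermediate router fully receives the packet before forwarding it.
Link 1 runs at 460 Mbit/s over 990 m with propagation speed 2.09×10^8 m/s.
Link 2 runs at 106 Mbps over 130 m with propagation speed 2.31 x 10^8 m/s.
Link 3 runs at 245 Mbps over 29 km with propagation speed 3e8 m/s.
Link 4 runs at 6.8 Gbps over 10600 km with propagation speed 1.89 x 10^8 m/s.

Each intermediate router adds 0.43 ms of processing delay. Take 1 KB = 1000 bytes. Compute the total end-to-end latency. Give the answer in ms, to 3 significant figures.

L = 50400 bits.
Transmission delays (L/R per hop): 0.109565, 0.475472, 0.205714, 0.00741176 ms; sum = 0.798163 ms.
Propagation delays (d/s per hop): 0.00473684, 0.000562771, 0.0966667, 56.0847 ms; sum = 56.1866 ms.
Processing at 3 router(s): 3 × 0.43 ms = 1.29 ms.
End-to-end = 58.3 ms.

58.3 ms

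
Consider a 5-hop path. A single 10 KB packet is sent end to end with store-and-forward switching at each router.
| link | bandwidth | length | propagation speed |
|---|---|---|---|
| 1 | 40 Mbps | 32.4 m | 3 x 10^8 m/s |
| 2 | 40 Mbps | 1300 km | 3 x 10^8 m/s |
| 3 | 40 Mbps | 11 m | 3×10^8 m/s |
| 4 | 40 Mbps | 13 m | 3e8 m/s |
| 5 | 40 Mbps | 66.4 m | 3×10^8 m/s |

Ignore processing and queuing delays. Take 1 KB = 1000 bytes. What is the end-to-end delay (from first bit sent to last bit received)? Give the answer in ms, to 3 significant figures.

14.3 ms

L = 80000 bits.
Transmission delay per hop = L/R = 80000/40000000 = 2 ms; 5 hops → 10 ms.
Propagation delays (d/s per hop): 0.000108, 4.33333, 3.66667e-05, 4.33333e-05, 0.000221333 ms; sum = 4.33374 ms.
End-to-end = 14.3 ms.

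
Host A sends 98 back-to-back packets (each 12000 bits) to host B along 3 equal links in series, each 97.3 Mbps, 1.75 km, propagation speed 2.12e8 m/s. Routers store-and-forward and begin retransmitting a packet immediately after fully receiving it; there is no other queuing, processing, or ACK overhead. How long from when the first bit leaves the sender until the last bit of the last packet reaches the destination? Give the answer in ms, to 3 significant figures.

12.4 ms

Per-hop transmission t_tx = L/R = 12000/97300000 = 0.12333 ms.
Per-hop propagation t_prop = 1750/212000000 = 0.00825472 ms.
Pipeline fill: first packet needs 3·t_tx to clear all hops; remaining 97 packets each add one t_tx.
Total = (3+98-1)·t_tx + 3·t_prop = 100·0.12333 + 3·0.00825472 = 12.4 ms.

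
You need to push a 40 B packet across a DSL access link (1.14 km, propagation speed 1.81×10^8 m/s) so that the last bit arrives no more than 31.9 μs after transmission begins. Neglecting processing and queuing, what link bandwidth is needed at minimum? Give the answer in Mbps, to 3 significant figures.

12.5 Mbps

L = 320 bits.
Propagation delay = 1140 / 181000000 = 6.29834 μs.
Transmission budget = 31.9 − 6.29834 = 25.6017 μs.
R ≥ L / t_tx = 320 bits / 2.56017e-05 s = 12.5 Mbps.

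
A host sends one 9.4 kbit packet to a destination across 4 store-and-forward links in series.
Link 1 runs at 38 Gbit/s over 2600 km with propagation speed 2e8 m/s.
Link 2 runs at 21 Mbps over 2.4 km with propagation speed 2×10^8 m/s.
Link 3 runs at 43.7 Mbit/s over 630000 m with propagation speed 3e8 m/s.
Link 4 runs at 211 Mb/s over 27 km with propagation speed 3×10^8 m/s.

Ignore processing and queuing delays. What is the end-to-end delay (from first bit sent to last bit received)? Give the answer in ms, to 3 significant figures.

15.9 ms

L = 9400 bits.
Transmission delays (L/R per hop): 0.000247368, 0.447619, 0.215103, 0.0445498 ms; sum = 0.707519 ms.
Propagation delays (d/s per hop): 13, 0.012, 2.1, 0.09 ms; sum = 15.202 ms.
End-to-end = 15.9 ms.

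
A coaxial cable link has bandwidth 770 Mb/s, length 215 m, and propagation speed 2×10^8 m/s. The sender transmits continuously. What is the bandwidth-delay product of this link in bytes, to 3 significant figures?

103 bytes

Propagation delay = 215 / 200000000 = 1.075e-06 s.
BDP = R × t_prop = 770000000 × 1.075e-06 = 827.75 bits.
In bytes: 827.75/8 = 103 bytes.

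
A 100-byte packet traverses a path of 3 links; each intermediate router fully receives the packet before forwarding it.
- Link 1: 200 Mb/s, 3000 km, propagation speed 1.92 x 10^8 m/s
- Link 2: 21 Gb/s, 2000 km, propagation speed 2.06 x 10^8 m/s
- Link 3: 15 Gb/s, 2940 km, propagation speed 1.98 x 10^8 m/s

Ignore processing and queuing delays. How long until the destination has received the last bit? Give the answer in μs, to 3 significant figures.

L = 100 × 8 = 800 bits.
Transmission delays (L/R per hop): 4, 0.0380952, 0.0533333 μs; sum = 4.09143 μs.
Propagation delays (d/s per hop): 15625, 9708.74, 14848.5 μs; sum = 40182.2 μs.
End-to-end = 40200 μs.

40200 μs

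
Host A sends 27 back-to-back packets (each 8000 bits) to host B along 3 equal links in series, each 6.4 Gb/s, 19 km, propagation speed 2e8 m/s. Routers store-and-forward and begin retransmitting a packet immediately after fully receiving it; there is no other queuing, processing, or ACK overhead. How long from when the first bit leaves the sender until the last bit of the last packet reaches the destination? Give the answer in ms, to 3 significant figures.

0.321 ms

Per-hop transmission t_tx = L/R = 8000/6400000000 = 0.00125 ms.
Per-hop propagation t_prop = 19000/200000000 = 0.095 ms.
Pipeline fill: first packet needs 3·t_tx to clear all hops; remaining 26 packets each add one t_tx.
Total = (3+27-1)·t_tx + 3·t_prop = 29·0.00125 + 3·0.095 = 0.321 ms.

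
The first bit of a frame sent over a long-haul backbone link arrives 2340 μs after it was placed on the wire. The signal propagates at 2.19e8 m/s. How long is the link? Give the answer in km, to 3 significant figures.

d = s × t_prop = 219000000 × 0.00234 = 512 km.

512 km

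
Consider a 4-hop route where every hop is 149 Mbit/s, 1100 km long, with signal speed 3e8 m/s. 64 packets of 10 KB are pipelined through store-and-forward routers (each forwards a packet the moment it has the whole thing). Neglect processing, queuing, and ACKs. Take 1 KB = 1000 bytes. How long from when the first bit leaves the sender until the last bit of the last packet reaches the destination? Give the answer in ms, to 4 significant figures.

Per-hop transmission t_tx = L/R = 80000/149000000 = 0.536913 ms.
Per-hop propagation t_prop = 1100000/300000000 = 3.66667 ms.
Pipeline fill: first packet needs 4·t_tx to clear all hops; remaining 63 packets each add one t_tx.
Total = (4+64-1)·t_tx + 4·t_prop = 67·0.536913 + 4·3.66667 = 50.64 ms.

50.64 ms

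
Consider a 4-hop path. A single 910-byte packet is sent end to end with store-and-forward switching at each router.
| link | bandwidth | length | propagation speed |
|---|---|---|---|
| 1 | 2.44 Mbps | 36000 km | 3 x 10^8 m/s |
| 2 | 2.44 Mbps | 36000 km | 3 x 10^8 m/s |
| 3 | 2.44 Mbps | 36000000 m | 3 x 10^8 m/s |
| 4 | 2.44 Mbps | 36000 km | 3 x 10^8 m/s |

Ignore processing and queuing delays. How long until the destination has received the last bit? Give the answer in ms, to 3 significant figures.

492 ms

L = 910 × 8 = 7280 bits.
Transmission delay per hop = L/R = 7280/2440000 = 2.98361 ms; 4 hops → 11.9344 ms.
Propagation delays (d/s per hop): 120, 120, 120, 120 ms; sum = 480 ms.
End-to-end = 492 ms.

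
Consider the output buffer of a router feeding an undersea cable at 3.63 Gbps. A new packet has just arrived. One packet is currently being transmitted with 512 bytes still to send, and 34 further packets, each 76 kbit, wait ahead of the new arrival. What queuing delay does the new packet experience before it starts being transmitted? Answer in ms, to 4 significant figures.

0.7130 ms

Each queued packet: L/R = 76000/3630000000 = 0.0209366 ms.
34 queued → 0.711846 ms.
Plus remaining 4096 bits of current packet: 0.00112837 ms.
Queuing delay = 0.7130 ms.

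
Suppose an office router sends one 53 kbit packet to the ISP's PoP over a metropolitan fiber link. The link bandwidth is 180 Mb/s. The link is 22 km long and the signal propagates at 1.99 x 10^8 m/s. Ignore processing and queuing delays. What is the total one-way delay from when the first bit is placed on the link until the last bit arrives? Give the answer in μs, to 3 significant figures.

L = 53000 bits.
Transmission delay = L/R = 53000 / 180000000 = 294.444 μs.
Propagation delay = d/s = 22000 m / 199000000 m/s = 110.553 μs.
Total = 405 μs.

405 μs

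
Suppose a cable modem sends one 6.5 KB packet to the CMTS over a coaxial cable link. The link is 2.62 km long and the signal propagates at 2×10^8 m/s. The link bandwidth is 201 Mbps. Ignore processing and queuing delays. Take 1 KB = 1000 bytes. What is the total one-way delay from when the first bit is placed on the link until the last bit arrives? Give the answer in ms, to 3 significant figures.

0.272 ms

L = 52000 bits.
Transmission delay = L/R = 52000 / 201000000 = 0.258706 ms.
Propagation delay = d/s = 2620 m / 200000000 m/s = 0.0131 ms.
Total = 0.272 ms.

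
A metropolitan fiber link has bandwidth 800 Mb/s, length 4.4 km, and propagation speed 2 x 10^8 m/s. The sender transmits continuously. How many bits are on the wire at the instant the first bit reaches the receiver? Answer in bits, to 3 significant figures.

17600 bits

Propagation delay = 4400 / 200000000 = 2.2e-05 s.
BDP = R × t_prop = 800000000 × 2.2e-05 = 17600 bits.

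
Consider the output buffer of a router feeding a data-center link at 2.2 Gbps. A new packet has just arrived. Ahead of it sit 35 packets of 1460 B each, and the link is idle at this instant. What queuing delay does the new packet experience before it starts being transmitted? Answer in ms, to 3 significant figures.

Each queued packet: L/R = 11680/2200000000 = 0.00530909 ms.
35 queued → 0.185818 ms.
Queuing delay = 0.186 ms.

0.186 ms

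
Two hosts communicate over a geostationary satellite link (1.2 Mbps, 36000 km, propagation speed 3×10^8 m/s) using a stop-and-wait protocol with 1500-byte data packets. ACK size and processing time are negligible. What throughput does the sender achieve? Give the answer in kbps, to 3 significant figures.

48.0 kbps

t_tx = L/R = 12000/1200000 = 0.01 s.
t_prop = 36000000/300000000 = 0.12 s; RTT = 0.24 s.
Cycle = t_tx + RTT = 0.25 s.
Throughput = L / cycle = 12000 / 0.25 = 48.0 kbps.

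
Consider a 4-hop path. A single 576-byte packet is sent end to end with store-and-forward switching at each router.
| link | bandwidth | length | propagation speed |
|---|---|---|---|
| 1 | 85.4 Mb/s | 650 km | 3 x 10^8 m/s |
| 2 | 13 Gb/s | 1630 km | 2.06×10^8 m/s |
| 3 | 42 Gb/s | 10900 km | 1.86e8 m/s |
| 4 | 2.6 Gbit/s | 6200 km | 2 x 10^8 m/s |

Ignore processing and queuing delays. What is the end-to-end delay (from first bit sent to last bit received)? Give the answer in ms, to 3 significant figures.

99.7 ms

L = 576 × 8 = 4608 bits.
Transmission delays (L/R per hop): 0.0539578, 0.000354462, 0.000109714, 0.00177231 ms; sum = 0.0561943 ms.
Propagation delays (d/s per hop): 2.16667, 7.91262, 58.6022, 31 ms; sum = 99.6814 ms.
End-to-end = 99.7 ms.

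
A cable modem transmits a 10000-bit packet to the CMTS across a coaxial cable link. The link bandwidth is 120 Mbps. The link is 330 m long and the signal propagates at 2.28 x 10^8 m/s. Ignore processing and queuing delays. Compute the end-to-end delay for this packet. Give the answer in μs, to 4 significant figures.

84.78 μs

Transmission delay = L/R = 10000 / 120000000 = 83.3333 μs.
Propagation delay = d/s = 330 m / 2.28e+08 m/s = 1.44737 μs.
Total = 84.78 μs.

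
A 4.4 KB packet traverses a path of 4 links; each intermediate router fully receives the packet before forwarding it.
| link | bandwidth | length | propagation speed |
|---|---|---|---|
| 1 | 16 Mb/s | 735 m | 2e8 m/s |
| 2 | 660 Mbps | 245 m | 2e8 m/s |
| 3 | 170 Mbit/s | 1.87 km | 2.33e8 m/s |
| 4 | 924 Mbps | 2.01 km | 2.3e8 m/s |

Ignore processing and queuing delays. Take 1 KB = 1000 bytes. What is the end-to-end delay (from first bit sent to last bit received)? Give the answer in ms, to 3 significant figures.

L = 35200 bits.
Transmission delays (L/R per hop): 2.2, 0.0533333, 0.207059, 0.0380952 ms; sum = 2.49849 ms.
Propagation delays (d/s per hop): 0.003675, 0.001225, 0.00802575, 0.00873913 ms; sum = 0.0216649 ms.
End-to-end = 2.52 ms.

2.52 ms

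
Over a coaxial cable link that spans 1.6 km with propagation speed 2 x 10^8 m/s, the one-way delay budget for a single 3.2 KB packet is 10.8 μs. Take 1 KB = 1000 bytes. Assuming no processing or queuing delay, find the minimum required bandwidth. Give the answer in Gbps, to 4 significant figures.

9.143 Gbps

L = 25600 bits.
Propagation delay = 1600 / 200000000 = 8 μs.
Transmission budget = 10.8 − 8 = 2.8 μs.
R ≥ L / t_tx = 25600 bits / 2.8e-06 s = 9.143 Gbps.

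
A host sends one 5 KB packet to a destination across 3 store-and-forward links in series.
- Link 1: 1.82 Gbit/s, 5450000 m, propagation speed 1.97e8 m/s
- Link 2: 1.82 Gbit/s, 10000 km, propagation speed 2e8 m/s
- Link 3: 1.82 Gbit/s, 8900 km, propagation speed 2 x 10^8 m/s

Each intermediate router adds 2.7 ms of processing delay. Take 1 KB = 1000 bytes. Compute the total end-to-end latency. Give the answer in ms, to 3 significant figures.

128 ms

L = 40000 bits.
Transmission delay per hop = L/R = 40000/1820000000 = 0.021978 ms; 3 hops → 0.0659341 ms.
Propagation delays (d/s per hop): 27.665, 50, 44.5 ms; sum = 122.165 ms.
Processing at 2 router(s): 2 × 2.7 ms = 5.4 ms.
End-to-end = 128 ms.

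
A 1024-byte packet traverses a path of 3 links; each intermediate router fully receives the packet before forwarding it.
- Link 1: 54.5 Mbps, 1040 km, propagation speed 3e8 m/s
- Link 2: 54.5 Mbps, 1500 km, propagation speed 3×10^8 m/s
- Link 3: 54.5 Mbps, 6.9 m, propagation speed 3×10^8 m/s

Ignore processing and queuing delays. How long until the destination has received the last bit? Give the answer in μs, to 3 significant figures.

L = 1024 × 8 = 8192 bits.
Transmission delay per hop = L/R = 8192/54500000 = 150.312 μs; 3 hops → 450.936 μs.
Propagation delays (d/s per hop): 3466.67, 5000, 0.023 μs; sum = 8466.69 μs.
End-to-end = 8920 μs.

8920 μs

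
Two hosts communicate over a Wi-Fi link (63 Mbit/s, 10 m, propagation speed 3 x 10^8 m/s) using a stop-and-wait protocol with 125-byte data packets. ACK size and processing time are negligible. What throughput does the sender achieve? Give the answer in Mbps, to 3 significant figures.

t_tx = L/R = 1000/63000000 = 1.5873e-05 s.
t_prop = 10/300000000 = 3.33333e-08 s; RTT = 6.66667e-08 s.
Cycle = t_tx + RTT = 1.59397e-05 s.
Throughput = L / cycle = 1000 / 1.59397e-05 = 62.7 Mbps.

62.7 Mbps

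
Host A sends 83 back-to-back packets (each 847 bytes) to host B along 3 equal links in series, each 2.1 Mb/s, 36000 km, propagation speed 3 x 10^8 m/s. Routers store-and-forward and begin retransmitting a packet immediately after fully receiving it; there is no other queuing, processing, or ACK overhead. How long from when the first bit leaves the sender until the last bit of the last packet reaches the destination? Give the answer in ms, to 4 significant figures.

634.3 ms

Per-hop transmission t_tx = L/R = 6776/2100000 = 3.22667 ms.
Per-hop propagation t_prop = 36000000/300000000 = 120 ms.
Pipeline fill: first packet needs 3·t_tx to clear all hops; remaining 82 packets each add one t_tx.
Total = (3+83-1)·t_tx + 3·t_prop = 85·3.22667 + 3·120 = 634.3 ms.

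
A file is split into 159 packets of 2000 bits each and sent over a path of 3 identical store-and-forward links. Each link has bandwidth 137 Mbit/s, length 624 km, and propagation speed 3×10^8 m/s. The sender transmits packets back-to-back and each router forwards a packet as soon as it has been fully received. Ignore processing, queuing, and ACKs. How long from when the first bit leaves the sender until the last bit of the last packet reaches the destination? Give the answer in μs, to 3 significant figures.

Per-hop transmission t_tx = L/R = 2000/137000000 = 14.5985 μs.
Per-hop propagation t_prop = 624000/300000000 = 2080 μs.
Pipeline fill: first packet needs 3·t_tx to clear all hops; remaining 158 packets each add one t_tx.
Total = (3+159-1)·t_tx + 3·t_prop = 161·14.5985 + 3·2080 = 8590 μs.

8590 μs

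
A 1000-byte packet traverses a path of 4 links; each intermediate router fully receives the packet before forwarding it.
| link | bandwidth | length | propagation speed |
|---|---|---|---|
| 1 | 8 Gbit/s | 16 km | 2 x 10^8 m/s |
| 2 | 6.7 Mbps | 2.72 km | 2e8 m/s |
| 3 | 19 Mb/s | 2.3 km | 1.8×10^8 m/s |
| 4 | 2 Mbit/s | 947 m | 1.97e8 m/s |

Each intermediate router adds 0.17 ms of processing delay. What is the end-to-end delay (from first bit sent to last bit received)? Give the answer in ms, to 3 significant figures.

6.24 ms

L = 1000 × 8 = 8000 bits.
Transmission delays (L/R per hop): 0.001, 1.19403, 0.421053, 4 ms; sum = 5.61608 ms.
Propagation delays (d/s per hop): 0.08, 0.0136, 0.0127778, 0.00480711 ms; sum = 0.111185 ms.
Processing at 3 router(s): 3 × 0.17 ms = 0.51 ms.
End-to-end = 6.24 ms.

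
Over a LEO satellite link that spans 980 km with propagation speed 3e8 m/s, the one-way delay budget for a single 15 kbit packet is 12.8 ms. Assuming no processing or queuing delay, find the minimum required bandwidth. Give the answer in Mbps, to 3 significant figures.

1.57 Mbps

Propagation delay = 980000 / 300000000 = 3.26667 ms.
Transmission budget = 12.8 − 3.26667 = 9.53333 ms.
R ≥ L / t_tx = 15000 bits / 0.00953333 s = 1.57 Mbps.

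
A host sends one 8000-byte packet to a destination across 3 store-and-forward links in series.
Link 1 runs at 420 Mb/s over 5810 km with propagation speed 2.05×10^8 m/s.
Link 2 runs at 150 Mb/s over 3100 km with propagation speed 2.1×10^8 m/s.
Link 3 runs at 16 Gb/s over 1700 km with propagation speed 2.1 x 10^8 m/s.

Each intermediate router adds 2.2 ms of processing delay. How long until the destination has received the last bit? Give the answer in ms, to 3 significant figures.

56.2 ms

L = 8000 × 8 = 64000 bits.
Transmission delays (L/R per hop): 0.152381, 0.426667, 0.004 ms; sum = 0.583048 ms.
Propagation delays (d/s per hop): 28.3415, 14.7619, 8.09524 ms; sum = 51.1986 ms.
Processing at 2 router(s): 2 × 2.2 ms = 4.4 ms.
End-to-end = 56.2 ms.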